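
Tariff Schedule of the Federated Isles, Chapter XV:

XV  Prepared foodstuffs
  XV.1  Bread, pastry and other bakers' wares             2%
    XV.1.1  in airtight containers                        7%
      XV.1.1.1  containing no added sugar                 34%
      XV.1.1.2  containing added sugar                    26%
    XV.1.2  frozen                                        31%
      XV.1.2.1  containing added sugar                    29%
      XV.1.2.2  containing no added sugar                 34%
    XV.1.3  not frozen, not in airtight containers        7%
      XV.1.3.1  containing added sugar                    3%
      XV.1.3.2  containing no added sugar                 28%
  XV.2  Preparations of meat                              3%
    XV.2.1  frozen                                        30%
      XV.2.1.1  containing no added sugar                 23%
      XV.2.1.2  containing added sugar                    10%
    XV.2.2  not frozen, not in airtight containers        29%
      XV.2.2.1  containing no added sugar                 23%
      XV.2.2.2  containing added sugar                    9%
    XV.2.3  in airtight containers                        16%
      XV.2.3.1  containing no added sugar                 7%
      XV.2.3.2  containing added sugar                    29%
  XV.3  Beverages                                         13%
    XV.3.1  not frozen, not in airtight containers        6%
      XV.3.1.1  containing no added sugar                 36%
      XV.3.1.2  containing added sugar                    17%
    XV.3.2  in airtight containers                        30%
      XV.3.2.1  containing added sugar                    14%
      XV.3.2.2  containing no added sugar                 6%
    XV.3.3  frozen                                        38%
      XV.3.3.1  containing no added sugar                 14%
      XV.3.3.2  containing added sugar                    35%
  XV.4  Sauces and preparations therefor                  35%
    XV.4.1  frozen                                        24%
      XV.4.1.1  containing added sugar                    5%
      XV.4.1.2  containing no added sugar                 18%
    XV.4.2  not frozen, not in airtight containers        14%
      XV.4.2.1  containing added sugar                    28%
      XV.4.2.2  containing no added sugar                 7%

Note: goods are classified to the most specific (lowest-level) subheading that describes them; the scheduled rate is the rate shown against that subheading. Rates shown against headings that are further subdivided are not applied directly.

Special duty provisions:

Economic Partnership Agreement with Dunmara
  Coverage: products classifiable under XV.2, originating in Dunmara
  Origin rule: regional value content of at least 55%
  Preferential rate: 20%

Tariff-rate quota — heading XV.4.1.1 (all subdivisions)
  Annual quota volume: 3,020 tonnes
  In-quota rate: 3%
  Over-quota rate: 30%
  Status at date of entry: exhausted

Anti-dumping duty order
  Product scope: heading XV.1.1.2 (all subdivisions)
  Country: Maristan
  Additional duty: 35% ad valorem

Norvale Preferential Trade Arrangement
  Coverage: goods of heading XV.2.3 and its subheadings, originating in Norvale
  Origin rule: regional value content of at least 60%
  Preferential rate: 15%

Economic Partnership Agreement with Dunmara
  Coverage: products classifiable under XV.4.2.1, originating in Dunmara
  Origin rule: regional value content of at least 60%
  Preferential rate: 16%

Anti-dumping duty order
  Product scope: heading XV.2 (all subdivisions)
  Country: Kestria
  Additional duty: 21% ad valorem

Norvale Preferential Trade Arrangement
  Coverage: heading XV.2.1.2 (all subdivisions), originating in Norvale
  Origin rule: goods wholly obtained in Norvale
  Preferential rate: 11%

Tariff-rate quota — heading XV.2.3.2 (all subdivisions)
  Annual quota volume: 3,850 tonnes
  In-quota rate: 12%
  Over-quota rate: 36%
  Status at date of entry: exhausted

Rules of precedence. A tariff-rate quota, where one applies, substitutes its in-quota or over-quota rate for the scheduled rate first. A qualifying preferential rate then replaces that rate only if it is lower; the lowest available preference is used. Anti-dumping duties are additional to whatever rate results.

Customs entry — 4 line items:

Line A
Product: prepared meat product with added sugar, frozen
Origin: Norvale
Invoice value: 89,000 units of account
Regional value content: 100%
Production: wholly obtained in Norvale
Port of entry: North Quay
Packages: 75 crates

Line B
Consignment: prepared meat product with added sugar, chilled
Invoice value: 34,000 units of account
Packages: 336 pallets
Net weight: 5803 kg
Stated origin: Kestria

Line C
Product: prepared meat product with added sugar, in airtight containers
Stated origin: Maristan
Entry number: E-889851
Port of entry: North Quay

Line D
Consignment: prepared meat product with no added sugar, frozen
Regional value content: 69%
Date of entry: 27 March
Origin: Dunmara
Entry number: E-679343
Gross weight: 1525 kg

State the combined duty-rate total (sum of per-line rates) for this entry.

Line A: prepared meat product → XV.2; frozen → XV.2.1; with added sugar → XV.2.1.2. Scheduled 10%. Norvale agreement on XV.2.3: XV.2.1.2 not covered; Norvale agreement on XV.2.1.2: wholly obtained → 11% available; preference 11% not lower than 10% → no reduction. → 10%.
Line B: prepared meat product → XV.2; chilled → XV.2.2; with added sugar → XV.2.2.2. Scheduled 9%. anti-dumping (Kestria, XV.2): +21%; total 9% + 21% = 30%. → 30%.
Line C: prepared meat product → XV.2; in airtight containers → XV.2.3; with added sugar → XV.2.3.2. Scheduled 29%. quota on XV.2.3.2 exhausted → over-quota 36%. → 36%.
Line D: prepared meat product → XV.2; frozen → XV.2.1; with no added sugar → XV.2.1.1. Scheduled 23%. Dunmara agreement on XV.2: RVC ≥ 55% → 20% available; Dunmara agreement on XV.4.2.1: XV.2.1.1 not covered; preferential 20%. → 20%.
Sum: 10% + 30% + 36% + 20% = 96%.

96%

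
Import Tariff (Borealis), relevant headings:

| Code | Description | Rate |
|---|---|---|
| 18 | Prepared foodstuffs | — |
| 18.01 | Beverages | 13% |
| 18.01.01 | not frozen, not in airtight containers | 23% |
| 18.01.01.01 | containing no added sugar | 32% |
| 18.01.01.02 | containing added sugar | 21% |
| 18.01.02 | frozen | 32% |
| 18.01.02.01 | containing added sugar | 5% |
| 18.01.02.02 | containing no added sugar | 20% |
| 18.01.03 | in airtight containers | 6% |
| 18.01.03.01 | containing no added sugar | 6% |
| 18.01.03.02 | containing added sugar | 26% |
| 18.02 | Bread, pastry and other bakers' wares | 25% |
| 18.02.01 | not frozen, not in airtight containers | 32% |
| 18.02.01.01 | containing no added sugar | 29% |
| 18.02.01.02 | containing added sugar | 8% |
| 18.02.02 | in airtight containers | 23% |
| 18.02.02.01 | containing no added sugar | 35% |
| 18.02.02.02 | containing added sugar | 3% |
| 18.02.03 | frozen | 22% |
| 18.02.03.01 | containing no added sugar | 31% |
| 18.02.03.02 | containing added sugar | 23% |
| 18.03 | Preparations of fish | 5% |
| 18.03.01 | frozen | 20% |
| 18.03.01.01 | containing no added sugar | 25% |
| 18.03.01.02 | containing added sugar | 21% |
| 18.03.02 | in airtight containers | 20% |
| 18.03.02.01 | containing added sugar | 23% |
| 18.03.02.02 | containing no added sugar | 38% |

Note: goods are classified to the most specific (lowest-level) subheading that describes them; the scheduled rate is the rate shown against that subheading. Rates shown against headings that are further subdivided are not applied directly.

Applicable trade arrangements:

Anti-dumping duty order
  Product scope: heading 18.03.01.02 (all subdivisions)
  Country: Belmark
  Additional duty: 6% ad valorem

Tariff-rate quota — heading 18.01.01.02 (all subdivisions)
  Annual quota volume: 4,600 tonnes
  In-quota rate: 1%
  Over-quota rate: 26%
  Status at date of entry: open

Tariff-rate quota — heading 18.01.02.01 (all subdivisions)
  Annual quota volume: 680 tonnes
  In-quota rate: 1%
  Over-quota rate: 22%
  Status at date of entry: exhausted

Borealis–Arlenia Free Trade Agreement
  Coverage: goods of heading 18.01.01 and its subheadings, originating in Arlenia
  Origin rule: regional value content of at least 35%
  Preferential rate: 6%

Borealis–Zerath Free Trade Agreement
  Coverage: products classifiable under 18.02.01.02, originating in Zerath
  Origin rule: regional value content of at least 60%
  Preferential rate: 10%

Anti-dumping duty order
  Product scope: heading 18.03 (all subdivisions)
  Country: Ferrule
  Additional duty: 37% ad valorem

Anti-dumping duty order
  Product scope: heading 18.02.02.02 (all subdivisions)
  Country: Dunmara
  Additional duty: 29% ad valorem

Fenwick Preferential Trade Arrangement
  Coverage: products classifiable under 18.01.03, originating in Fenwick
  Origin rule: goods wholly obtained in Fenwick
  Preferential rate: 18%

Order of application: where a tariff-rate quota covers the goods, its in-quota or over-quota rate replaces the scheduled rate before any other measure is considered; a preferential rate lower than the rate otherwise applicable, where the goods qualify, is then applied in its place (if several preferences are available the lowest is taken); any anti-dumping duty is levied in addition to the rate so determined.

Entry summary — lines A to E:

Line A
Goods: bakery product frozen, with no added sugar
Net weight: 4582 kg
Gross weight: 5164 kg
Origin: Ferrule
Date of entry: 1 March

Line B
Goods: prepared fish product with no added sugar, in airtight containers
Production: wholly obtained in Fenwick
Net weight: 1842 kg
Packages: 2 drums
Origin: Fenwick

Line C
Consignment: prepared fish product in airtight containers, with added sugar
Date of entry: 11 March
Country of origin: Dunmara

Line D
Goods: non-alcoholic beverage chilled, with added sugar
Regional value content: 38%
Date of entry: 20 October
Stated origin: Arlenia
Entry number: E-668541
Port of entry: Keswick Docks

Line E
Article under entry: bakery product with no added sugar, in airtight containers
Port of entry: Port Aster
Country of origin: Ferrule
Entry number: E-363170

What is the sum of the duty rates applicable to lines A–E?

Line A: bakery product → 18.02; frozen → 18.02.03; with no added sugar → 18.02.03.01. Scheduled 31%. No special measure applies. → 31%.
Line B: prepared fish product → 18.03; in airtight containers → 18.03.02; with no added sugar → 18.03.02.02. Scheduled 38%. Fenwick agreement on 18.01.03: 18.03.02.02 not covered. → 38%.
Line C: prepared fish product → 18.03; in airtight containers → 18.03.02; with added sugar → 18.03.02.01. Scheduled 23%. No special measure applies. → 23%.
Line D: non-alcoholic beverage → 18.01; chilled → 18.01.01; with added sugar → 18.01.01.02. Scheduled 21%. quota on 18.01.01.02 open → in-quota 1%; Arlenia agreement on 18.01.01: RVC ≥ 35% → 6% available; preference 6% not lower than 1% → no reduction. → 1%.
Line E: bakery product → 18.02; in airtight containers → 18.02.02; with no added sugar → 18.02.02.01. Scheduled 35%. No special measure applies. → 35%.
Sum: 31% + 38% + 23% + 1% + 35% = 128%.

128%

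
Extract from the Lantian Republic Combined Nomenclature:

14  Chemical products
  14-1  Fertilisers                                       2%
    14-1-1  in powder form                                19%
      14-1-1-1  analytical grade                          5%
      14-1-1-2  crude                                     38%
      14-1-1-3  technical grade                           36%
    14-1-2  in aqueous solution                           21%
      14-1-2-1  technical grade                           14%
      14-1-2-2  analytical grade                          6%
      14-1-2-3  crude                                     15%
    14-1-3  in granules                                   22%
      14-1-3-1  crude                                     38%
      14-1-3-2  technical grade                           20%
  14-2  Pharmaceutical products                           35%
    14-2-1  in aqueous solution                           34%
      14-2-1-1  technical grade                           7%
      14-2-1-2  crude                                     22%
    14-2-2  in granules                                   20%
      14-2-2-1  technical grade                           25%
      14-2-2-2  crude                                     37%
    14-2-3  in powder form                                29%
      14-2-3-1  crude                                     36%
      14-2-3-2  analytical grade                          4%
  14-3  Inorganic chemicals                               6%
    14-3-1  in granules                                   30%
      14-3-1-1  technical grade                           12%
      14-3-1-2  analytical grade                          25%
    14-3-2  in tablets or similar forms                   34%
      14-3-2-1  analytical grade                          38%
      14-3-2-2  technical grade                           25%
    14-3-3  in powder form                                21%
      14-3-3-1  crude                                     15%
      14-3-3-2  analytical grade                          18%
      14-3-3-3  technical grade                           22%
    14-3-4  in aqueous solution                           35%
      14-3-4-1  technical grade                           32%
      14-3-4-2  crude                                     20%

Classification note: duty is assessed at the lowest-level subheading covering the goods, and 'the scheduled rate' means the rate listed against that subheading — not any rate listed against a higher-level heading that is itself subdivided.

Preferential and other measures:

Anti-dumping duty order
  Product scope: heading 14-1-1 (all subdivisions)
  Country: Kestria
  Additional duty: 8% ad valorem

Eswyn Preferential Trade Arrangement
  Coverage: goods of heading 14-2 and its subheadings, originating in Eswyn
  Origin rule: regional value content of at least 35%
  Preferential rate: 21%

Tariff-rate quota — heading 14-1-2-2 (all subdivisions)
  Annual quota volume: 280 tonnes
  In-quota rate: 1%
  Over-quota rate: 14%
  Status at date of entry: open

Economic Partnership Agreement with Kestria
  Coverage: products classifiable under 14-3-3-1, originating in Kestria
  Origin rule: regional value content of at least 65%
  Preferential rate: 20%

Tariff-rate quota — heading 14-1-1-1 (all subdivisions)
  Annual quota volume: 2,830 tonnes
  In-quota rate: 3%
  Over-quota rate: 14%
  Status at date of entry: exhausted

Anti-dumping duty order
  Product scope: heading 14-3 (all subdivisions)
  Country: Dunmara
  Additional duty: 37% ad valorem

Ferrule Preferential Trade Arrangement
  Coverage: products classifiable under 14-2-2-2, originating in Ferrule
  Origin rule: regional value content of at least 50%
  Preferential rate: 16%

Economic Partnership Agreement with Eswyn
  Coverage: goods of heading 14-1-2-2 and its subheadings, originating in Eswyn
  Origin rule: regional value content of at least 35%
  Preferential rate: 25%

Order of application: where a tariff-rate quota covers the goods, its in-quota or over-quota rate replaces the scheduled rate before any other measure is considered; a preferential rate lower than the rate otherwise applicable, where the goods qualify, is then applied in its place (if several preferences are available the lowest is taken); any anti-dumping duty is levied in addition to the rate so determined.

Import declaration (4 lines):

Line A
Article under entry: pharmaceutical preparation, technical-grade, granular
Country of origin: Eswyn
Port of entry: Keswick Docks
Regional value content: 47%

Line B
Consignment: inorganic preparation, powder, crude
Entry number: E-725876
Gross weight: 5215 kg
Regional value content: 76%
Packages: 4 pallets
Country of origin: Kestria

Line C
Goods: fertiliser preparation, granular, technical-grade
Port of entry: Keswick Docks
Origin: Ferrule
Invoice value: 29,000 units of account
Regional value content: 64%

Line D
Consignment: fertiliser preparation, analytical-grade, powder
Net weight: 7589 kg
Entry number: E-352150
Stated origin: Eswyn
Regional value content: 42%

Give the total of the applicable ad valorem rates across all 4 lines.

70%

Line A: pharmaceutical → 14-2; granular → 14-2-2; technical-grade → 14-2-2-1. Scheduled 25%. Eswyn agreement on 14-2: RVC ≥ 35% → 21% available; Eswyn agreement on 14-1-2-2: 14-2-2-1 not covered; preferential 21%. → 21%.
Line B: inorganic → 14-3; powder → 14-3-3; crude → 14-3-3-1. Scheduled 15%. Kestria agreement on 14-3-3-1: RVC ≥ 65% → 20% available; preference 20% not lower than 15% → no reduction. → 15%.
Line C: fertiliser → 14-1; granular → 14-1-3; technical-grade → 14-1-3-2. Scheduled 20%. Ferrule agreement on 14-2-2-2: 14-1-3-2 not covered. → 20%.
Line D: fertiliser → 14-1; powder → 14-1-1; analytical-grade → 14-1-1-1. Scheduled 5%. quota on 14-1-1-1 exhausted → over-quota 14%; Eswyn agreement on 14-2: 14-1-1-1 not covered; Eswyn agreement on 14-1-2-2: 14-1-1-1 not covered. → 14%.
Sum: 21% + 15% + 20% + 14% = 70%.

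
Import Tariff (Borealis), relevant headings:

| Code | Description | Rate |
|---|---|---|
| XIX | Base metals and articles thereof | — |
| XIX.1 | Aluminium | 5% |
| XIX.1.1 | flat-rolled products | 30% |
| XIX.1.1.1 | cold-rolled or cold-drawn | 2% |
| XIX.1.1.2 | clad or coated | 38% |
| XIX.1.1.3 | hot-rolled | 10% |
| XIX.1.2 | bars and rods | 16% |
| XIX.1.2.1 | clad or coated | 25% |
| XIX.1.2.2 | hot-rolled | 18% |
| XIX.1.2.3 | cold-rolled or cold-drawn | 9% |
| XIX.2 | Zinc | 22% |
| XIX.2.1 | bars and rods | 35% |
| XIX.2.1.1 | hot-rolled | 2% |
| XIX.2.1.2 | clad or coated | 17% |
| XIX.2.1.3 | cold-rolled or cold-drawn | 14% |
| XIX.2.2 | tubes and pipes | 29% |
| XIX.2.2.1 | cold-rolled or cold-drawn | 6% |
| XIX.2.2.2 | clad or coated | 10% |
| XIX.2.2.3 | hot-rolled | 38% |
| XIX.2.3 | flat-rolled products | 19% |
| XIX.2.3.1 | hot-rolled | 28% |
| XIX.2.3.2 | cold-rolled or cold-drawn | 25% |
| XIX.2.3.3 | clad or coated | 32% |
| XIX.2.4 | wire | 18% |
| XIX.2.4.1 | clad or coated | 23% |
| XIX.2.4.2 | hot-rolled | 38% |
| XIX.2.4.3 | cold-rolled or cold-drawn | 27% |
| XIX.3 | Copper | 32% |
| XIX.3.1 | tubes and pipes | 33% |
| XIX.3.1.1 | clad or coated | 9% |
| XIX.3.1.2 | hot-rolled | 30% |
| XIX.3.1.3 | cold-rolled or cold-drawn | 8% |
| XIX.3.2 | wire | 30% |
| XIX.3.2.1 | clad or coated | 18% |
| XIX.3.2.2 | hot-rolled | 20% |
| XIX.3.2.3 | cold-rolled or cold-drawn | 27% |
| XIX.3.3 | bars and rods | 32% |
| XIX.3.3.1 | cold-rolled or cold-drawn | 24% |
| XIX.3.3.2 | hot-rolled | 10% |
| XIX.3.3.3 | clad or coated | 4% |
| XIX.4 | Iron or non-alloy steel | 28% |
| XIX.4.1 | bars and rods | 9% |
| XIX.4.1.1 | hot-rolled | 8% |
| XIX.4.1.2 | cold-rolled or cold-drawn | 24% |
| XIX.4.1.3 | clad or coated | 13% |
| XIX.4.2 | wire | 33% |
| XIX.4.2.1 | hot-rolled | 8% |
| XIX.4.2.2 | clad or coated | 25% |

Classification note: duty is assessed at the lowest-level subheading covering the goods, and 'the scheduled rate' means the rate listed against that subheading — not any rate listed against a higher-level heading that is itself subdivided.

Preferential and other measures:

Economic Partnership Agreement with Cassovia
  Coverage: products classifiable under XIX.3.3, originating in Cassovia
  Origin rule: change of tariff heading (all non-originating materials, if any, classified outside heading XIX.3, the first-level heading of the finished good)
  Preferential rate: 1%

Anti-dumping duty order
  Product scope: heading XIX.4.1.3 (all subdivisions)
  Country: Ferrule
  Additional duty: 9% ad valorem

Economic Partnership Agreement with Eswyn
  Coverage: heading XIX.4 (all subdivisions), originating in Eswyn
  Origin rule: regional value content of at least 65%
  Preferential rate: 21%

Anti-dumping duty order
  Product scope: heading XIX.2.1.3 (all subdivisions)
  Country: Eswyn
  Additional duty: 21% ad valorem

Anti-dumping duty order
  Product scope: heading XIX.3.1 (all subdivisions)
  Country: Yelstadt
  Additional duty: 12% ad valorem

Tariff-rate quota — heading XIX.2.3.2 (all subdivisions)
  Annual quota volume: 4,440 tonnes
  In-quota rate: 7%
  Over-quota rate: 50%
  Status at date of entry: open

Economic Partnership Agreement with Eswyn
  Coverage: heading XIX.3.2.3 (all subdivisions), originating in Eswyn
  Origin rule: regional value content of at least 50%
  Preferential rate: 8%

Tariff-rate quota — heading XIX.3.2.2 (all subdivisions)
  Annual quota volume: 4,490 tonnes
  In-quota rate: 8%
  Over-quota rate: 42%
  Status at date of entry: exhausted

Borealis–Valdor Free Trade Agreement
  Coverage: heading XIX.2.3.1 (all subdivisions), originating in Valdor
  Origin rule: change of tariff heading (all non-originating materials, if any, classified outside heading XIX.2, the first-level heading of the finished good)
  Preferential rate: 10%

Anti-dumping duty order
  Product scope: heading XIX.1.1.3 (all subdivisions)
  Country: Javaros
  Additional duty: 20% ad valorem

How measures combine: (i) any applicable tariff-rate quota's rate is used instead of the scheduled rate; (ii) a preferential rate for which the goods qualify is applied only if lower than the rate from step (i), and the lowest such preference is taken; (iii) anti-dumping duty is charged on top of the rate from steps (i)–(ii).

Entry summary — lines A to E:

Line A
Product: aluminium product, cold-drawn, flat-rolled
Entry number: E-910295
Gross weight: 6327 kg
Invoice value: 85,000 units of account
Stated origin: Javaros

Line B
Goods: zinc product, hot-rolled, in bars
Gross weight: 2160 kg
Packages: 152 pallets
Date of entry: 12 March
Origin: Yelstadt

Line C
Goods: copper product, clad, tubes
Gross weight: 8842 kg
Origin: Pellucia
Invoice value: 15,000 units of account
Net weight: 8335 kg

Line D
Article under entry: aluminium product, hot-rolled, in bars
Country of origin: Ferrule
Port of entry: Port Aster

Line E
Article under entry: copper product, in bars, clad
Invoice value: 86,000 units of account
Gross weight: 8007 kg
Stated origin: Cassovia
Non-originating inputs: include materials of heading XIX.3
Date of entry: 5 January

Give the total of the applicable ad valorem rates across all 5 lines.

Line A: aluminium → XIX.1; flat-rolled → XIX.1.1; cold-drawn → XIX.1.1.1. Scheduled 2%. No special measure applies. → 2%.
Line B: zinc → XIX.2; in bars → XIX.2.1; hot-rolled → XIX.2.1.1. Scheduled 2%. No special measure applies. → 2%.
Line C: copper → XIX.3; tubes → XIX.3.1; clad → XIX.3.1.1. Scheduled 9%. No special measure applies. → 9%.
Line D: aluminium → XIX.1; in bars → XIX.1.2; hot-rolled → XIX.1.2.2. Scheduled 18%. No special measure applies. → 18%.
Line E: copper → XIX.3; in bars → XIX.3.3; clad → XIX.3.3.3. Scheduled 4%. Cassovia agreement on XIX.3.3: CTH not met. → 4%.
Sum: 2% + 2% + 9% + 18% + 4% = 35%.

35%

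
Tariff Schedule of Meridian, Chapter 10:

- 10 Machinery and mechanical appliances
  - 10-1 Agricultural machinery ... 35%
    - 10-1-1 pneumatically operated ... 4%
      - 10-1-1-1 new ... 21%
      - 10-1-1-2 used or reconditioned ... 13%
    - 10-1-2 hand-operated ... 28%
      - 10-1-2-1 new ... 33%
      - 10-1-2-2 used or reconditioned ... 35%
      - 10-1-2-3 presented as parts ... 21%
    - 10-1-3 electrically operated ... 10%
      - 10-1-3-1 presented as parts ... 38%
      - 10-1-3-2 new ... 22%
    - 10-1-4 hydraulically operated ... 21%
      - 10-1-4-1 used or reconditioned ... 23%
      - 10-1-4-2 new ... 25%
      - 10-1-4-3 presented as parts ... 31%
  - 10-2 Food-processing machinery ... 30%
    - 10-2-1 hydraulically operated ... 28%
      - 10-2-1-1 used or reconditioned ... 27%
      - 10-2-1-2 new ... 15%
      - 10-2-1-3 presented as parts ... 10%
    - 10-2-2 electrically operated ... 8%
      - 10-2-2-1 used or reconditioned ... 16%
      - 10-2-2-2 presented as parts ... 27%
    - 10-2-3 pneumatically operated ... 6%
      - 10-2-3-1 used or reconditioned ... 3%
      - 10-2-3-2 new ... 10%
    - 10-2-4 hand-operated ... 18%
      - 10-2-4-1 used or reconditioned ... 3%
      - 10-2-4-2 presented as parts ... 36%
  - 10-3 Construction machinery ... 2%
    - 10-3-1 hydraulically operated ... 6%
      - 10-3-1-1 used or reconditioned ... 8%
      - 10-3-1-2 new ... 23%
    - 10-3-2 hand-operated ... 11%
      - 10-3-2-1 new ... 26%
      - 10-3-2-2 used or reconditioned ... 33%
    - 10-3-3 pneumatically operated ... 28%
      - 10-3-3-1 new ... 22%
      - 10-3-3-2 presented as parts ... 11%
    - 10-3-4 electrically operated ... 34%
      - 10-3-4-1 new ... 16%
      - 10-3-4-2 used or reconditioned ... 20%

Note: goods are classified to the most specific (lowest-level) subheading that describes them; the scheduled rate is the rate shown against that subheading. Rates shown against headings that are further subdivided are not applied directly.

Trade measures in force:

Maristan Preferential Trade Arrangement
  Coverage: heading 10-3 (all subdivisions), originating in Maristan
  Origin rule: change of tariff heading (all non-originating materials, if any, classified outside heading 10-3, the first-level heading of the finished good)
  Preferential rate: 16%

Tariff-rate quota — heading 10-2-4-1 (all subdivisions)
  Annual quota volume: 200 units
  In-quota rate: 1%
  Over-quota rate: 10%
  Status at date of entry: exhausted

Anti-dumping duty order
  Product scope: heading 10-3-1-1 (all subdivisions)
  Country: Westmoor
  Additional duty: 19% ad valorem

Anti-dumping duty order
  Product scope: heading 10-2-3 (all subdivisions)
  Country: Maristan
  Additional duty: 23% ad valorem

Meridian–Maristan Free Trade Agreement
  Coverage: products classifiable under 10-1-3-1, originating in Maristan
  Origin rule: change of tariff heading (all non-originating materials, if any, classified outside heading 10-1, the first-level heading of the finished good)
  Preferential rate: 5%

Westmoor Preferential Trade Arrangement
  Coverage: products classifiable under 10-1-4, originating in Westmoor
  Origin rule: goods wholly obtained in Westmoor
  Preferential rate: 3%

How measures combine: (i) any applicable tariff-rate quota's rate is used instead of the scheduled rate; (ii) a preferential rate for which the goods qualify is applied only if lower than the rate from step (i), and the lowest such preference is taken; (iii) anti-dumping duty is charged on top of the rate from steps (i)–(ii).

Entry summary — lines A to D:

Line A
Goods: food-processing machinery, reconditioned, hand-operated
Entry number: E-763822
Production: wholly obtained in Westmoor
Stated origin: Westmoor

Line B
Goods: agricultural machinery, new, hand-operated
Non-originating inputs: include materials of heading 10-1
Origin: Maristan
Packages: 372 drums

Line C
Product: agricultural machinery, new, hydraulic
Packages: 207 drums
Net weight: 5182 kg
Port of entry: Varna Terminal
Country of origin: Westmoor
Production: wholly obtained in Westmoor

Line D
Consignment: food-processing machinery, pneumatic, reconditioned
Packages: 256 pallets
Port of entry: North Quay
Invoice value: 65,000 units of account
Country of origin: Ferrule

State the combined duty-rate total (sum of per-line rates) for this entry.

49%

Line A: food-processing → 10-2; hand-operated → 10-2-4; reconditioned → 10-2-4-1. Scheduled 3%. quota on 10-2-4-1 exhausted → over-quota 10%; Westmoor agreement on 10-1-4: 10-2-4-1 not covered. → 10%.
Line B: agricultural → 10-1; hand-operated → 10-1-2; new → 10-1-2-1. Scheduled 33%. Maristan agreement on 10-3: 10-1-2-1 not covered; Maristan agreement on 10-1-3-1: 10-1-2-1 not covered. → 33%.
Line C: agricultural → 10-1; hydraulic → 10-1-4; new → 10-1-4-2. Scheduled 25%. Westmoor agreement on 10-1-4: wholly obtained → 3% available; preferential 3%. → 3%.
Line D: food-processing → 10-2; pneumatic → 10-2-3; reconditioned → 10-2-3-1. Scheduled 3%. No special measure applies. → 3%.
Sum: 10% + 33% + 3% + 3% = 49%.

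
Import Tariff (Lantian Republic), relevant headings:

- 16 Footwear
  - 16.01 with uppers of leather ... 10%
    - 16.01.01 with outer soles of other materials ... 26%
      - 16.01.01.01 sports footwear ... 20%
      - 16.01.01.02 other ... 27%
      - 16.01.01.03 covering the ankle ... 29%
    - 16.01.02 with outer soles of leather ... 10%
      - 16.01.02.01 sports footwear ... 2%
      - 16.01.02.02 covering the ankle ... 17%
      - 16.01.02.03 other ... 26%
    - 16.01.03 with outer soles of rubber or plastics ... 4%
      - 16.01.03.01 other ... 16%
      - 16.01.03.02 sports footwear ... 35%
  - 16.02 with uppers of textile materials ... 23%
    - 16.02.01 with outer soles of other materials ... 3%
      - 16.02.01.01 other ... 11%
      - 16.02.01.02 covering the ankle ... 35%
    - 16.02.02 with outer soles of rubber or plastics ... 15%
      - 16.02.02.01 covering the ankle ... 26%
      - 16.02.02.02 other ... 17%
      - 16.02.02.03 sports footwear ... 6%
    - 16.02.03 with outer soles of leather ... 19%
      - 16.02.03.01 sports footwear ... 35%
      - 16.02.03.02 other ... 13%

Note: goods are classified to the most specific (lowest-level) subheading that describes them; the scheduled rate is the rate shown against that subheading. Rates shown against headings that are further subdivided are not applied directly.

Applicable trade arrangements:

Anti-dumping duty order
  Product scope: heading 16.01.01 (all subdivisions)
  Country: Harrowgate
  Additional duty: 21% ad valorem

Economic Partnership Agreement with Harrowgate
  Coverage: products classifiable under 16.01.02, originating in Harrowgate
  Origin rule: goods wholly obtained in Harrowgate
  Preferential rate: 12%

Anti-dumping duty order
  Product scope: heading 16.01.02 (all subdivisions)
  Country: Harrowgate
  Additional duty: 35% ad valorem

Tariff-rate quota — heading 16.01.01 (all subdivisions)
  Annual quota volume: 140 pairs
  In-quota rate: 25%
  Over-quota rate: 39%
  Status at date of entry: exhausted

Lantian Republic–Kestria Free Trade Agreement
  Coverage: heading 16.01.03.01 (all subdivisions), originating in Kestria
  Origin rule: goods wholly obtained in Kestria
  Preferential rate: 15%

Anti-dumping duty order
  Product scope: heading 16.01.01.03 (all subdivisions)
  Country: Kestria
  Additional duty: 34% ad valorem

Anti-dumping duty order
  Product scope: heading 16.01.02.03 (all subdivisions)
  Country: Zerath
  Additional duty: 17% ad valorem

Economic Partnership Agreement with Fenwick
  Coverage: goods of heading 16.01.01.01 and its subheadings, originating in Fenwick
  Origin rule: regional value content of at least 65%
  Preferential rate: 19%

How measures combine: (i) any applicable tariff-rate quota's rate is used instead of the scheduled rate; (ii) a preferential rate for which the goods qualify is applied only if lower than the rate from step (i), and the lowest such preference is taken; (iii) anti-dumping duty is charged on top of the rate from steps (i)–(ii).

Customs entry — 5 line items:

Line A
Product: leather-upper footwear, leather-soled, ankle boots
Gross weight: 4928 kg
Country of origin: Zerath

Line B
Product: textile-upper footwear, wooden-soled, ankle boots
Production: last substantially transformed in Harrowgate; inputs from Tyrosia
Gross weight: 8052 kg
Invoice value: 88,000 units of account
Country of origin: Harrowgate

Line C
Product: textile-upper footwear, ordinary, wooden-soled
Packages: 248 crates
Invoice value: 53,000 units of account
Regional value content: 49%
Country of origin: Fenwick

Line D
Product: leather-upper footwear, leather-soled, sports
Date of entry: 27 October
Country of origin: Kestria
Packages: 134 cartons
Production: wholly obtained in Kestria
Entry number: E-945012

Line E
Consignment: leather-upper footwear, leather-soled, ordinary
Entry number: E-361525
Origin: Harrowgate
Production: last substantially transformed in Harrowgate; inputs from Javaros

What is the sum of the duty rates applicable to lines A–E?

126%

Line A: leather-upper → 16.01; leather-soled → 16.01.02; ankle boots → 16.01.02.02. Scheduled 17%. No special measure applies. → 17%.
Line B: textile-upper → 16.02; wooden-soled → 16.02.01; ankle boots → 16.02.01.02. Scheduled 35%. Harrowgate agreement on 16.01.02: 16.02.01.02 not covered. → 35%.
Line C: textile-upper → 16.02; wooden-soled → 16.02.01; ordinary → 16.02.01.01. Scheduled 11%. Fenwick agreement on 16.01.01.01: 16.02.01.01 not covered. → 11%.
Line D: leather-upper → 16.01; leather-soled → 16.01.02; sports → 16.01.02.01. Scheduled 2%. Kestria agreement on 16.01.03.01: 16.01.02.01 not covered. → 2%.
Line E: leather-upper → 16.01; leather-soled → 16.01.02; ordinary → 16.01.02.03. Scheduled 26%. Harrowgate agreement on 16.01.02: not wholly obtained; anti-dumping (Harrowgate, 16.01.02): +35%; total 26% + 35% = 61%. → 61%.
Sum: 17% + 35% + 11% + 2% + 61% = 126%.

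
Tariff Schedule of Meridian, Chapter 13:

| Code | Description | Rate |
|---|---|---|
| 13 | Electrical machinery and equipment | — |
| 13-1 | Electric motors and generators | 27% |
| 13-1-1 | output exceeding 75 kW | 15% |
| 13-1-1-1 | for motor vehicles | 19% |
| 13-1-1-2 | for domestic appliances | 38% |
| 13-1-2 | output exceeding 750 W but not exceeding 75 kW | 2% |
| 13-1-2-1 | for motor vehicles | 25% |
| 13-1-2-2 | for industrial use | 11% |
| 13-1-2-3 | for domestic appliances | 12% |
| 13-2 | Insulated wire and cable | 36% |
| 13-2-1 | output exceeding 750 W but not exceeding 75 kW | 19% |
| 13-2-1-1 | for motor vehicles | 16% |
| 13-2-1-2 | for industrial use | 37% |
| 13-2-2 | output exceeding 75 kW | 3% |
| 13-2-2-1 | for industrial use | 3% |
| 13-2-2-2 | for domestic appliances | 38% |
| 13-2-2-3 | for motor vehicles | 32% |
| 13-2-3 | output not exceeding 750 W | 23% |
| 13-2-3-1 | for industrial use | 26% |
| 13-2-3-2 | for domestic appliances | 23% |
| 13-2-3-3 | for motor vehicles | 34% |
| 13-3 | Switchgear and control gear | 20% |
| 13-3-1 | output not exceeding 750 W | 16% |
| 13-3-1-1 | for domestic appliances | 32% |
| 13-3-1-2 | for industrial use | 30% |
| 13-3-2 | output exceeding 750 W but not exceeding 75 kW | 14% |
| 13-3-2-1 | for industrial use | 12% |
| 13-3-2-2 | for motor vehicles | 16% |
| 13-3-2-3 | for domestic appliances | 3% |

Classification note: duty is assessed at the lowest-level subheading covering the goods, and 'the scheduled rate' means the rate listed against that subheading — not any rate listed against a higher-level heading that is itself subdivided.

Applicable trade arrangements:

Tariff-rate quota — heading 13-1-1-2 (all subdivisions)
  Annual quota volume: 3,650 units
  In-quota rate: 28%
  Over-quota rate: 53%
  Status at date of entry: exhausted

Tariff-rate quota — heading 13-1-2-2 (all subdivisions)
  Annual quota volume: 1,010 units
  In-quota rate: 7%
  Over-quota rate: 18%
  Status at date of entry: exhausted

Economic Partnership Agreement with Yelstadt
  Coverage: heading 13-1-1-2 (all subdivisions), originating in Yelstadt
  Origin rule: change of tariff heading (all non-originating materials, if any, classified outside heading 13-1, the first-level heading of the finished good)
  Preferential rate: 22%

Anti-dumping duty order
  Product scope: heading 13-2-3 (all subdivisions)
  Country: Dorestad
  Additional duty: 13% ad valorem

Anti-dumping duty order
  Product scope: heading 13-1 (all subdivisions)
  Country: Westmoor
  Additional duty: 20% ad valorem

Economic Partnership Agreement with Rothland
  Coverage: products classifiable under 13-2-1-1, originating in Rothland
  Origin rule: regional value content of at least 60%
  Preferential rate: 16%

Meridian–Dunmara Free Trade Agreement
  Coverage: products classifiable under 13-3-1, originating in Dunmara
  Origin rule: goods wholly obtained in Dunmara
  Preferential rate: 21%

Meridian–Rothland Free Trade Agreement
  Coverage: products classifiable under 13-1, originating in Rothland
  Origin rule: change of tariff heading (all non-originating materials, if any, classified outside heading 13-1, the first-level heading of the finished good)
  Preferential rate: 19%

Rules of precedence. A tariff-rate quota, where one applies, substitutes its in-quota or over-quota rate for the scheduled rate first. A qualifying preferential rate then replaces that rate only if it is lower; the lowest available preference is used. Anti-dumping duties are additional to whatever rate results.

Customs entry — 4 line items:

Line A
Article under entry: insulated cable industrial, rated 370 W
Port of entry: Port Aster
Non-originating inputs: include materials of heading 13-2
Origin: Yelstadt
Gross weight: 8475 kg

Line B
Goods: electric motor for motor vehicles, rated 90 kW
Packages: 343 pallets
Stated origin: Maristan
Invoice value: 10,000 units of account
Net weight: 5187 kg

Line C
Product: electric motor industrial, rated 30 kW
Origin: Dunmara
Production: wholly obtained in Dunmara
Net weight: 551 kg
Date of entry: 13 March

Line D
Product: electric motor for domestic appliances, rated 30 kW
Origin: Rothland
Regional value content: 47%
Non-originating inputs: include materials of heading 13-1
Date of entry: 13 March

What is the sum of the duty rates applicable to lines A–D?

Line A: insulated cable → 13-2; rated 370 W → 13-2-3; industrial → 13-2-3-1. Scheduled 26%. Yelstadt agreement on 13-1-1-2: 13-2-3-1 not covered. → 26%.
Line B: electric motor → 13-1; rated 90 kW → 13-1-1; for motor vehicles → 13-1-1-1. Scheduled 19%. No special measure applies. → 19%.
Line C: electric motor → 13-1; rated 30 kW → 13-1-2; industrial → 13-1-2-2. Scheduled 11%. quota on 13-1-2-2 exhausted → over-quota 18%; Dunmara agreement on 13-3-1: 13-1-2-2 not covered. → 18%.
Line D: electric motor → 13-1; rated 30 kW → 13-1-2; for domestic appliances → 13-1-2-3. Scheduled 12%. Rothland agreement on 13-2-1-1: 13-1-2-3 not covered; Rothland agreement on 13-1: CTH not met. → 12%.
Sum: 26% + 19% + 18% + 12% = 75%.

75%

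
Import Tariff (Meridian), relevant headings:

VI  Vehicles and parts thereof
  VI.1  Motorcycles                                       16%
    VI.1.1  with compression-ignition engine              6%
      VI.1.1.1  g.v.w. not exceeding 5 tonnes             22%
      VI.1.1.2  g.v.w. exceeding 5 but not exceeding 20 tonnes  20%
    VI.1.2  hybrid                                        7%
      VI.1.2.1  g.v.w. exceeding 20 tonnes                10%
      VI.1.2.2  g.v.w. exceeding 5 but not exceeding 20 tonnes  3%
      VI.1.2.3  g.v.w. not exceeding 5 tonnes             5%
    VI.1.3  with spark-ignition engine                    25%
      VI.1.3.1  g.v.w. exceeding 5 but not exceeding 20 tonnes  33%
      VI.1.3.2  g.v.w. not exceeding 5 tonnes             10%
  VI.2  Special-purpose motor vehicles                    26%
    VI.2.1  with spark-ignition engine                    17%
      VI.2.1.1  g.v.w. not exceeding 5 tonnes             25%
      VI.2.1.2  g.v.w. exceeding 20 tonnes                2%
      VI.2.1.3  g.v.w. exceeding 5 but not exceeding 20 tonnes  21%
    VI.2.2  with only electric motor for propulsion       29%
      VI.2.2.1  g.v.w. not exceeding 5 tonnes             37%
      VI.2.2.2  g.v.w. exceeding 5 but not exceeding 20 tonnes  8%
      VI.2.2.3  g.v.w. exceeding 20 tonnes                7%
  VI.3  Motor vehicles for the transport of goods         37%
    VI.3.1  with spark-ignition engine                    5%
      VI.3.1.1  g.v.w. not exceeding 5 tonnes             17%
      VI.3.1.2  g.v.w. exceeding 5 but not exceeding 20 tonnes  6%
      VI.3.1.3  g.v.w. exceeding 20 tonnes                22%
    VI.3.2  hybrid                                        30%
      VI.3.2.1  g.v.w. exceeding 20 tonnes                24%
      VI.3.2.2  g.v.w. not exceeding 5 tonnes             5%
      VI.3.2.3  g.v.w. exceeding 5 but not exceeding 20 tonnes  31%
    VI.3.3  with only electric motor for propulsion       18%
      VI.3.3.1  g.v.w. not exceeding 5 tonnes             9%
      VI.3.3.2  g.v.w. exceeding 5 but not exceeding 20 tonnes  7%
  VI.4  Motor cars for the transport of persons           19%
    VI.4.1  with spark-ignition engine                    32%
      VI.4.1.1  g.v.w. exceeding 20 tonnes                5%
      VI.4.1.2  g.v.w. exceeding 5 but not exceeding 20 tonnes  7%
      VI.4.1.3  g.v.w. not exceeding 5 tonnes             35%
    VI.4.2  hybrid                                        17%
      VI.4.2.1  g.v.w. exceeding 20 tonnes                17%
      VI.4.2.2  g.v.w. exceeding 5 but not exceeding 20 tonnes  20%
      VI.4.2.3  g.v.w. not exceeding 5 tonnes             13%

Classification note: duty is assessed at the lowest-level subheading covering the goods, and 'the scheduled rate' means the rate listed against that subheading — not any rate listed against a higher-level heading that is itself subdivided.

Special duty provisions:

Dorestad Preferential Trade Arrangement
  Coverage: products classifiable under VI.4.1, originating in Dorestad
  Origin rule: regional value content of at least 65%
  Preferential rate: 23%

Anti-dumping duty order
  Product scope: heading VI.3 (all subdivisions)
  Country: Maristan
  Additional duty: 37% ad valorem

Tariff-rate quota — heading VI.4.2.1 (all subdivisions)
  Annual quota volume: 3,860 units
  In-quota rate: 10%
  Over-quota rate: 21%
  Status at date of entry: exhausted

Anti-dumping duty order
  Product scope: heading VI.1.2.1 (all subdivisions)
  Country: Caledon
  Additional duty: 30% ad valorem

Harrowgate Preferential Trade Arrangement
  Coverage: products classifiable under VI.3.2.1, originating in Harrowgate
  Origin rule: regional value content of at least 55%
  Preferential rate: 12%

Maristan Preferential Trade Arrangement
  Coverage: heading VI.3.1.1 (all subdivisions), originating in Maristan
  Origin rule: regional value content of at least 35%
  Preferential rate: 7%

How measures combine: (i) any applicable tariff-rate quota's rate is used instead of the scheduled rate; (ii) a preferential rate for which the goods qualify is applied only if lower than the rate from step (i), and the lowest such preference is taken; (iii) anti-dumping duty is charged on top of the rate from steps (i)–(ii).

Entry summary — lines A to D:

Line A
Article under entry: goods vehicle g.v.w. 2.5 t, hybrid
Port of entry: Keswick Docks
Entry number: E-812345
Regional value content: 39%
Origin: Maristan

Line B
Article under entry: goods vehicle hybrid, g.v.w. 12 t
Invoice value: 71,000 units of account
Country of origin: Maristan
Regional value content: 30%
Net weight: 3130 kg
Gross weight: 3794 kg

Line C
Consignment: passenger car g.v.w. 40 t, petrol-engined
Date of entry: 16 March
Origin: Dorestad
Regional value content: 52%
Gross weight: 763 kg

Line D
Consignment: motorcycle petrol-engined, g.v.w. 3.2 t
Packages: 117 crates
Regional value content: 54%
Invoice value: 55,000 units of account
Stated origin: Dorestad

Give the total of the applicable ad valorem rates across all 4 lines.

125%

Line A: goods vehicle → VI.3; hybrid → VI.3.2; g.v.w. 2.5 t → VI.3.2.2. Scheduled 5%. Maristan agreement on VI.3.1.1: VI.3.2.2 not covered; anti-dumping (Maristan, VI.3): +37%; total 5% + 37% = 42%. → 42%.
Line B: goods vehicle → VI.3; hybrid → VI.3.2; g.v.w. 12 t → VI.3.2.3. Scheduled 31%. Maristan agreement on VI.3.1.1: VI.3.2.3 not covered; anti-dumping (Maristan, VI.3): +37%; total 31% + 37% = 68%. → 68%.
Line C: passenger car → VI.4; petrol-engined → VI.4.1; g.v.w. 40 t → VI.4.1.1. Scheduled 5%. Dorestad agreement on VI.4.1: RVC < 65%. → 5%.
Line D: motorcycle → VI.1; petrol-engined → VI.1.3; g.v.w. 3.2 t → VI.1.3.2. Scheduled 10%. Dorestad agreement on VI.4.1: VI.1.3.2 not covered. → 10%.
Sum: 42% + 68% + 5% + 10% = 125%.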